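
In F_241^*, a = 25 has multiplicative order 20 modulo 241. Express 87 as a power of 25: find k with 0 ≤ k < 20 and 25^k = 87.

16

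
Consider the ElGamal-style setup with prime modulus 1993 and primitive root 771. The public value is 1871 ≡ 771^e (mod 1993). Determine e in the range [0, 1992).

10

Baby-step giant-step with m = ceil(sqrt(1992)) = 45.
Baby table (771^j mod 1993 for j=0..44):
  0:1  1:771  2:527  3:1738  4:702  5:1139  6:1249  7:360
  8:533  9:385  10:1871  11:1602  12:1475  13:1215  14:55  15:552
  16:1083  17:1919  18:743  19:862  20:933  21:1863  22:1413  23:1245
  24:1262  25:418  26:1405  27:1056  28:1032  29:465  30:1768  31:1909
  32:1005  33:1571  34:1490  35:822  36:1981  37:713  38:1648  39:1067
  40:1541  41:283  42:956  43:1659  44:1576
Giant step factor: 771^(-45) ≡ 1336 (mod 1993).
Scan 1871·1336^i mod 1993 for i = 0, 1, …:
  i=0: 1871
Match at i=0, j=10: e = 0·45 + 10 = 10.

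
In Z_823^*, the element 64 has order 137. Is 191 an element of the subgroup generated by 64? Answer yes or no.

no

191 ∈ ⟨64⟩ iff 191^137 ≡ 1 (mod 823), since |⟨64⟩| = 137.
191^137 mod 823 = 822.
Since 822 ≠ 1, 191 does not lie in the subgroup.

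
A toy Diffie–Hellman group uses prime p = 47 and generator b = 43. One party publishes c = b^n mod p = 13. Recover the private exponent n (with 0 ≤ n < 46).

15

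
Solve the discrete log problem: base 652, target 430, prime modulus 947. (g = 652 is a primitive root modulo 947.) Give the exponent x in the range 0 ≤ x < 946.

Baby-step giant-step with m = ceil(sqrt(946)) = 31.
Baby table (652^j mod 947 for j=0..30):
  0:1  1:652  2:848  3:795  4:331  5:843  6:376  7:826
  8:656  9:615  10:399  11:670  12:273  13:907  14:436  15:172
  16:398  17:18  18:372  19:112  20:105  21:276  22:22  23:139
  24:663  25:444  26:653  27:553  28:696  29:179  30:227
Giant step factor: 652^(-31) ≡ 853 (mod 947).
Scan 430·853^i mod 947 for i = 0, 1, …:
  i=0: 430   i=1: 301   i=2: 116   i=3: 460
  i=4: 322   i=5: 36   i=6: 404   i=7: 851
  i=8: 501   i=9: 256   i=10: 558   i=11: 580
  i=12: 406   i=13: 663
Match at i=13, j=24: x = 13·31 + 24 = 427.

427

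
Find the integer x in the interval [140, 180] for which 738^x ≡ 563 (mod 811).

173

Compute 738^140 mod 811 = 180, then multiply by 738 repeatedly:
  738^140=180  738^141=647  738^142=618  738^143=302  738^144=662
  738^145=334  738^146=759  738^147=552  738^148=254  738^149=111
  738^150=7  738^151=300  738^152=808  738^153=219  738^154=233
  738^155=22  738^156=16  738^157=454  738^158=109  738^159=153
  738^160=185  738^161=282  738^162=500  738^163=806  738^164=365
  738^165=118  738^166=307  738^167=297  738^168=216  738^169=452
  738^170=255  738^171=38  738^172=470  738^173=563
Found 563 at exponent 173.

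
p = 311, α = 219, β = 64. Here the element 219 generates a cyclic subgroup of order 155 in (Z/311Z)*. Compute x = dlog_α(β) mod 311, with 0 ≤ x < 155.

26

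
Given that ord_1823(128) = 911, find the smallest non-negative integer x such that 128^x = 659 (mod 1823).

80

Baby-step giant-step with m = ceil(sqrt(911)) = 31.
Baby table (128^j mod 1823 for j=0..30):
  0:1  1:128  2:1800  3:702  4:529  5:261  6:594  7:1289
  8:922  9:1344  10:670  11:79  12:997  13:6  14:768  15:1685
  16:566  17:1351  18:1566  19:1741  20:442  21:63  22:772  23:374
  24:474  25:513  26:36  27:962  28:995  29:1573  30:814
Giant step factor: 128^(-31) ≡ 1304 (mod 1823).
Scan 659·1304^i mod 1823 for i = 0, 1, …:
  i=0: 659   i=1: 703   i=2: 1566
Match at i=2, j=18: x = 2·31 + 18 = 80.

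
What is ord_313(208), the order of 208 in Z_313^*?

156

The order of 208 must divide p − 1 = 312 = 2^3 · 3 · 13.
Divisors: 1, 2, 3, 4, 6, 8, 12, 13, 24, 26, 39, 52, 78, 104, 156, 312.
Check each in increasing order: 208^1 ≡ 208;  208^2 ≡ 70;  208^3 ≡ 162;  208^4 ≡ 205;  208^6 ≡ 265;  208^8 ≡ 83;  208^12 ≡ 113;  208^13 ≡ 29;  208^24 ≡ 249;  208^26 ≡ 215;  208^39 ≡ 288;  208^52 ≡ 214;  208^78 ≡ 312;  208^104 ≡ 98;  208^156 ≡ 1.
Smallest exponent giving 1 is 156.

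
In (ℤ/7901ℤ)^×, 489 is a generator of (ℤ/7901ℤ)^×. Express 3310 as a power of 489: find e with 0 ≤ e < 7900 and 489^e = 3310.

Baby-step giant-step with m = ceil(sqrt(7900)) = 89.
Baby table (489^j mod 7901 for j=0..88):
  0:1  1:489  2:2091  3:3270  4:3028  5:3205  6:2847  7:1607
  8:3624  9:2312  10:725  11:6881  12:6884  13:450  14:6723  15:731
  16:1914  17:3628  18:4268  19:1188  20:4159  21:3194  22:5369  23:2309
  24:7159  25:608  26:4975  27:7168  28:5009  29:91  30:4994  31:657
  32:5233  33:6914  34:7219  35:6245  36:4019  37:5843  38:4966  39:2767
  40:1992  41:2265  42:1445  43:3416  44:3313  45:352  46:6207  47:1239
  48:5395  49:7122  50:6218  51:6618  52:4693  53:3587  54:21  55:2368
  56:4406  57:5462  58:380  59:4097  60:4480  61:2143  62:4995  63:1146
  64:7324  65:2283  66:2346  67:1549  68:6866  69:7450  70:689  71:5079
  72:2717  73:1245  74:428  75:3866  76:2135  77:1083  78:220  79:4867
  80:1762  81:409  82:2476  83:1911  84:2161  85:5896  86:7180  87:2976
  88:1480
Giant step factor: 489^(-89) ≡ 6130 (mod 7901).
Scan 3310·6130^i mod 7901 for i = 0, 1, …:
  i=0: 3310   i=1: 532   i=2: 5948   i=3: 6026
  i=4: 2205   i=5: 5940   i=6: 4392   i=7: 4253
  i=8: 5491   i=9: 1570     …   i=53: 4105
  i=54: 6866
Match at i=54, j=68: e = 54·89 + 68 = 4874.

4874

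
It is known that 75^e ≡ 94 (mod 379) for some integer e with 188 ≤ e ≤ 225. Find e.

216

Compute 75^188 mod 379 = 96, then multiply by 75 repeatedly:
  75^188=96  75^189=378  75^190=304  75^191=60  75^192=331
  75^193=190  75^194=227  75^195=349  75^196=24  75^197=284
  75^198=76  75^199=15  75^200=367  75^201=237  75^202=341
  75^203=182  75^204=6  75^205=71  75^206=19  75^207=288
  75^208=376  75^209=154  75^210=180  75^211=235  75^212=191
  75^213=302  75^214=289  75^215=72  75^216=94
Found 94 at exponent 216.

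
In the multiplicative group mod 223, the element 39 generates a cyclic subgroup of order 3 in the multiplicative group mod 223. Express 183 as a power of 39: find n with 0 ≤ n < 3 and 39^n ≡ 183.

2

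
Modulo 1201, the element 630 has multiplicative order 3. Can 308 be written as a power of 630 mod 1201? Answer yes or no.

no

308 ∈ ⟨630⟩ iff 308^3 ≡ 1 (mod 1201), since |⟨630⟩| = 3.
308^3 mod 1201 = 184.
Since 184 ≠ 1, 308 does not lie in the subgroup.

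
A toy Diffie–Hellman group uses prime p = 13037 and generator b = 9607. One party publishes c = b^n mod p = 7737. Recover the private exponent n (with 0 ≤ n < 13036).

Baby-step giant-step with m = ceil(sqrt(13036)) = 115.
Baby table (9607^j mod 13037 for j=0..114):
  0:1  1:9607  2:5526  3:1618  4:4022  5:10723  6:10524  7:2133
  8:10604  9:1510  10:9426  11:580  12:5261  13:11015  14:12813  15:12174
  16:691  17:2604  18:11662  19:9893  20:2321  21:4577  22:10475  23:722
  24:570  25:450  26:7903  27:9670  28:11065  29:10794  30:1660  31:3369
  32:8149  33:258  34:1576  35:4675  36:260  37:7753  38:2690  39:3496
  40:2760  41:11099  42:11507  43:7026  44:6233  45:1490  46:12841  47:7393
  48:12012  49:8797  50:6945  51:10286  52:10179  53:12153  54:7536  55:3891
  56:3758  57:3653  58:11804  59:5202  60:4793  61:12704  62:7971  63:11096
  64:8760  65:3485  66:1379  67:2461  68:6746  69:1895  70:5613  71:3059
  72:2415  73:8082  74:8439  75:9407  76:565  77:4563  78:6347  79:1580
  80:3992  81:9327  82:1188  83:5741  84:7277  85:5745  86:6594  87:1775
  88:29  89:4826  90:3810  91:7811  92:12342  93:11116  94:5345  95:9709
  96:7665  97:4679  98:12614  99:3783  100:9162  101:6547  102:6541  103:1047
  104:7002  105:10331  106:12273  107:83  108:2124  109:2363  110:3924  111:7901
  112:3493  113:13  114:7558
Giant step factor: 9607^(-115) ≡ 3441 (mod 13037).
Scan 7737·3441^i mod 13037 for i = 0, 1, …:
  i=0: 7737   i=1: 1463   i=2: 1901   i=3: 9804
  i=4: 8845   i=5: 7287   i=6: 4416   i=7: 7351
  i=8: 3011   i=9: 9473     …   i=27: 5805
  i=28: 2321
Match at i=28, j=20: n = 28·115 + 20 = 3240.

3240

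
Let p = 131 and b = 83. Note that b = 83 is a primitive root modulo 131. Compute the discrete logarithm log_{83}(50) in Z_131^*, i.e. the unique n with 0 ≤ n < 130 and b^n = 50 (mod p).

Baby-step giant-step with m = ceil(sqrt(130)) = 12.
Baby table (83^j mod 131 for j=0..11):
  0:1  1:83  2:77  3:103  4:34  5:71  6:129  7:96
  8:108  9:56  10:63  11:120
Giant step factor: 83^(-12) ≡ 33 (mod 131).
Scan 50·33^i mod 131 for i = 0, 1, …:
  i=0: 50   i=1: 78   i=2: 85   i=3: 54
  i=4: 79   i=5: 118   i=6: 95   i=7: 122
  i=8: 96
Match at i=8, j=7: n = 8·12 + 7 = 103.

103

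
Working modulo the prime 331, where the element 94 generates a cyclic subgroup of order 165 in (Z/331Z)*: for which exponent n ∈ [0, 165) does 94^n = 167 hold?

Baby-step giant-step with m = ceil(sqrt(165)) = 13.
Baby table (94^j mod 331 for j=0..12):
  0:1  1:94  2:230  3:105  4:271  5:318  6:102  7:320
  8:290  9:118  10:169  11:329  12:143
Giant step factor: 94^(-13) ≡ 195 (mod 331).
Scan 167·195^i mod 331 for i = 0, 1, …:
  i=0: 167   i=1: 127   i=2: 271
Match at i=2, j=4: n = 2·13 + 4 = 30.

30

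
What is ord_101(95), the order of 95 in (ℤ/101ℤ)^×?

The order of 95 must divide p − 1 = 100 = 2^2 · 5^2.
Divisors: 1, 2, 4, 5, 10, 20, 25, 50, 100.
Check each in increasing order: 95^1 ≡ 95;  95^2 ≡ 36;  95^4 ≡ 84;  95^5 ≡ 1.
Smallest exponent giving 1 is 5.

5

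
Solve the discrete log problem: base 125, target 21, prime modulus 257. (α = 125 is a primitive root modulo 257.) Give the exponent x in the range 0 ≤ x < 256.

Successive powers of 125 modulo 257:
  125^0=1  125^1=125  125^2=205  125^3=182  125^4=134  125^5=45
  125^6=228  125^7=230  125^8=223  125^9=119  125^10=226  125^11=237
  125^12=70  125^13=12  125^14=215  125^15=147  125^16=128  125^17=66
  125^18=26  125^19=166  125^20=190  125^21=106  125^22=143  125^23=142
  125^24=17  125^25=69  125^26=144  125^27=10  125^28=222  125^29=251
  125^30=21
So 125^30 ≡ 21 (mod 257), giving x = 30.

30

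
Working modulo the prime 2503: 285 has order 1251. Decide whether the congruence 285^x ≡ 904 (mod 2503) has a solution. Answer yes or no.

no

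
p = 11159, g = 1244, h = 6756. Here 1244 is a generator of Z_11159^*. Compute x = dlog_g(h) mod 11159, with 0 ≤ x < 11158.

Baby-step giant-step with m = ceil(sqrt(11158)) = 106.
Baby table (1244^j mod 11159 for j=0..105):
  0:1  1:1244  2:7594  3:6422  4:10283  5:3838  6:9579  7:9623
  8:8564  9:7930  10:364  11:6456  12:7943  13:5377  14:4747  15:2157
  16:5148  17:10005  18:3935  19:7498  20:9747  21:6594  22:1071  23:4403
  24:9422  25:4018  26:10319  27:3986  28:3988  29:6476  30:10505  31:1031
  32:10438  33:6955  34:3795  35:723  36:6692  37:234  38:962  39:2715
  40:7442  41:7037  42:5372  43:9686  44:8823  45:6515  46:3226  47:7063
  48:4239  49:6268  50:8410  51:6057  52:2583  53:10619  54:8939  55:5752
  56:2569  57:4362  58:3054  59:5116  60:3674  61:6425  62:2856  63:4302
  64:6527  65:6995  66:8919  67:3190  68:6915  69:9830  70:9415  71:6469
  72:1797  73:3668  74:10120  75:1928  76:10406  77:624  78:6285  79:7240
  80:1247  81:167  82:6886  83:7231  84:1210  85:9934  86:4883  87:3956
  88:145  89:1836  90:7548  91:4993  92:6888  93:9719  94:5239  95:460
  96:3131  97:473  98:8144  99:9923  100:2358  101:9694  102:7616  103:313
  104:9966  105:55
Giant step factor: 1244^(-106) ≡ 1667 (mod 11159).
Scan 6756·1667^i mod 11159 for i = 0, 1, …:
  i=0: 6756   i=1: 2821   i=2: 4668   i=3: 3733
  i=4: 7348   i=5: 7693   i=6: 2540   i=7: 4919
  i=8: 9267   i=9: 4033     …   i=51: 6799
  i=52: 7548
Match at i=52, j=90: x = 52·106 + 90 = 5602.

5602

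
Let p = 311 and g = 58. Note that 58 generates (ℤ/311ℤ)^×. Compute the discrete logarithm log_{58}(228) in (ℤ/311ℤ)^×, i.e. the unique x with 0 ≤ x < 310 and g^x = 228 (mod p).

255

Baby-step giant-step with m = ceil(sqrt(310)) = 18.
Baby table (58^j mod 311 for j=0..17):
  0:1  1:58  2:254  3:115  4:139  5:287  6:163  7:124
  8:39  9:85  10:265  11:131  12:134  13:308  14:137  15:171
  16:277  17:205
Giant step factor: 58^(-18) ≡ 108 (mod 311).
Scan 228·108^i mod 311 for i = 0, 1, …:
  i=0: 228   i=1: 55   i=2: 31   i=3: 238
  i=4: 202   i=5: 46   i=6: 303   i=7: 69
  i=8: 299   i=9: 259     …   i=13: 194
  i=14: 115
Match at i=14, j=3: x = 14·18 + 3 = 255.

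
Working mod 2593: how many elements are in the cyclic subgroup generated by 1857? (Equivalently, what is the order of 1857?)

2592

The order of 1857 must divide p − 1 = 2592 = 2^5 · 3^4.
Divisors: 1, 2, 3, 4, 6, 8, 9, 12, 16, 18, 24, 27, 32, 36, 48, 54, 72, 81, 96, 108, 144, 162, 216, 288, 324, 432, 648, 864, 1296, 2592.
Check each in increasing order: 1857^1 ≡ 1857;  1857^2 ≡ 2352;  1857^3 ≡ 1052;  1857^4 ≡ 1035;  1857^6 ≡ 2086;  1857^8 ≡ 316;  1857^9 ≡ 794;  1857^12 ≡ 342;  1857^16 ≡ 1322;  1857^18 ≡ 337;  1857^24 ≡ 279;  1857^27 ≡ 499;  1857^32 ≡ 2;  1857^36 ≡ 2070;  1857^48 ≡ 51;  1857^54 ≡ 73;  1857^72 ≡ 1264;  1857^81 ≡ 125;  1857^96 ≡ 8;  1857^108 ≡ 143;  1857^144 ≡ 408;  1857^162 ≡ 67;  1857^216 ≡ 2298;  1857^288 ≡ 512;  1857^324 ≡ 1896;  1857^432 ≡ 1456;  1857^648 ≡ 918;  1857^864 ≡ 1455;  1857^1296 ≡ 2592;  1857^2592 ≡ 1.
Smallest exponent giving 1 is 2592.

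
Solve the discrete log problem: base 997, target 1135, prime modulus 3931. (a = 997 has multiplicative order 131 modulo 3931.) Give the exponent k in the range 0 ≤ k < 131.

23

Successive powers of 997 modulo 3931:
  997^0=1  997^1=997  997^2=3397  997^3=2218  997^4=2124  997^5=2750
  997^6=1843  997^7=1694  997^8=2519  997^9=3465  997^10=3187  997^11=1191
  997^12=265  997^13=828  997^14=6  997^15=2051  997^16=727  997^17=1515
  997^18=951  997^19=776  997^20=3196  997^21=2302  997^22=3321  997^23=1135
So 997^23 ≡ 1135 (mod 3931), giving k = 23.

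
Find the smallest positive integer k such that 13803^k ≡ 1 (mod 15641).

The order of 13803 must divide p − 1 = 15640 = 2^3 · 5 · 17 · 23.
Divisors: 1, 2, 4, 5, 8, 10, 17, 20, 23, 34, 40, 46, 68, 85, 92, 115, 136, 170, 184, 230, 340, 391, 460, 680, 782, 920, 1564, 1955, 3128, 3910, 7820, 15640.
Check each in increasing order: 13803^1 ≡ 13803;  13803^2 ≡ 15429;  13803^4 ≡ 13662;  13803^5 ≡ 8690;  13803^8 ≡ 6191;  13803^10 ≡ 1352;  13803^17 ≡ 4126;  13803^20 ≡ 13548;  13803^23 ≡ 3014;  13803^34 ≡ 6468;  13803^40 ≡ 1169;  13803^46 ≡ 12416;  13803^68 ≡ 10990;  13803^85 ≡ 1481;  13803^92 ≡ 15001;  13803^115 ≡ 10524;  13803^136 ≡ 298;  13803^170 ≡ 3621;  13803^184 ≡ 2934;  13803^230 ≡ 655;  13803^340 ≡ 4483;  13803^391 ≡ 12646;  13803^460 ≡ 6718;  13803^680 ≡ 14245;  13803^782 ≡ 7732;  13803^920 ≡ 7239;  13803^1564 ≡ 3922;  13803^1955 ≡ 1.
Smallest exponent giving 1 is 1955.

1955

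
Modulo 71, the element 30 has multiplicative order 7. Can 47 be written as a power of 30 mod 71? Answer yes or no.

⟨30⟩ has order 7; its elements mod 71 are {1, 20, 30, 32, 37, 45, 48}.
47 is not in this set.

no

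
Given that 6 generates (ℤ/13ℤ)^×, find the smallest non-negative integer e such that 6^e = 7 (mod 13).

7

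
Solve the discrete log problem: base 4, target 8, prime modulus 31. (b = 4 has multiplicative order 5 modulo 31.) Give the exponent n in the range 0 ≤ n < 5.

4

Successive powers of 4 modulo 31:
  4^0=1  4^1=4  4^2=16  4^3=2  4^4=8
So 4^4 ≡ 8 (mod 31), giving n = 4.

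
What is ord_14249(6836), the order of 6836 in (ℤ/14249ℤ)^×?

7124

The order of 6836 must divide p − 1 = 14248 = 2^3 · 13 · 137.
Divisors: 1, 2, 4, 8, 13, 26, 52, 104, 137, 274, 548, 1096, 1781, 3562, 7124, 14248.
Check each in increasing order: 6836^1 ≡ 6836;  6836^2 ≡ 8425;  6836^4 ≡ 6356;  6836^8 ≡ 2821;  6836^13 ≡ 1089;  6836^26 ≡ 3254;  6836^52 ≡ 1509;  6836^104 ≡ 11490;  6836^137 ≡ 1573;  6836^274 ≡ 9252;  6836^548 ≡ 5761;  6836^1096 ≡ 3200;  6836^1781 ≡ 2230;  6836^3562 ≡ 14248;  6836^7124 ≡ 1.
Smallest exponent giving 1 is 7124.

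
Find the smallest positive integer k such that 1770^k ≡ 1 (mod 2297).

2296

The order of 1770 must divide p − 1 = 2296 = 2^3 · 7 · 41.
Divisors: 1, 2, 4, 7, 8, 14, 28, 41, 56, 82, 164, 287, 328, 574, 1148, 2296.
Check each in increasing order: 1770^1 ≡ 1770;  1770^2 ≡ 2089;  1770^4 ≡ 1918;  1770^7 ≡ 1375;  1770^8 ≡ 1227;  1770^14 ≡ 194;  1770^28 ≡ 884;  1770^41 ≡ 1527;  1770^56 ≡ 476;  1770^82 ≡ 274;  1770^164 ≡ 1572;  1770^287 ≡ 973;  1770^328 ≡ 1909;  1770^574 ≡ 365;  1770^1148 ≡ 2296;  1770^2296 ≡ 1.
Smallest exponent giving 1 is 2296.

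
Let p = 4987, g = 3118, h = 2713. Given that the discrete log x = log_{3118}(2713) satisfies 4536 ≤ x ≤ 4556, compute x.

4555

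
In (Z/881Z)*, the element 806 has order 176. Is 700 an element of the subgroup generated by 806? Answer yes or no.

no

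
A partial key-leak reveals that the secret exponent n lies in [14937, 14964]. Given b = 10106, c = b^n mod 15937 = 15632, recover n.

Compute 10106^14937 mod 15937 = 15632, then multiply by 10106 repeatedly:
  10106^14937=15632
Found 15632 at exponent 14937.

14937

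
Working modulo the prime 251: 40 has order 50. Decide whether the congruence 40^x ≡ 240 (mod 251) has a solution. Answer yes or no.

240 ∈ ⟨40⟩ iff 240^50 ≡ 1 (mod 251), since |⟨40⟩| = 50.
240^50 mod 251 = 219.
Since 219 ≠ 1, 240 does not lie in the subgroup.

no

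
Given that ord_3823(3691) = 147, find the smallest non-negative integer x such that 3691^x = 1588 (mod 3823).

136

Baby-step giant-step with m = ceil(sqrt(147)) = 13.
Baby table (3691^j mod 3823 for j=0..12):
  0:1  1:3691  2:2132  3:1478  4:3700  5:944  6:1551  7:1710
  8:3660  9:2401  10:377  11:3758  12:934
Giant step factor: 3691^(-13) ≡ 510 (mod 3823).
Scan 1588·510^i mod 3823 for i = 0, 1, …:
  i=0: 1588   i=1: 3227   i=2: 1880   i=3: 3050
  i=4: 3362   i=5: 1916   i=6: 2295   i=7: 612
  i=8: 2457   i=9: 2949   i=10: 1551
Match at i=10, j=6: x = 10·13 + 6 = 136.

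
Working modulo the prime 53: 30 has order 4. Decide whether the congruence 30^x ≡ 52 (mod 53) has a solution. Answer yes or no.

⟨30⟩ has order 4; its elements mod 53 are {1, 23, 30, 52}.
52 is in this set.

yes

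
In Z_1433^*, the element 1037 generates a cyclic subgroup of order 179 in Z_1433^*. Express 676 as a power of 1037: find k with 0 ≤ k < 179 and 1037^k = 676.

136

Baby-step giant-step with m = ceil(sqrt(179)) = 14.
Baby table (1037^j mod 1433 for j=0..13):
  0:1  1:1037  2:619  3:1352  4:550  5:16  6:829  7:1306
  8:137  9:202  10:256  11:367  12:834  13:759
Giant step factor: 1037^(-14) ≡ 1202 (mod 1433).
Scan 676·1202^i mod 1433 for i = 0, 1, …:
  i=0: 676   i=1: 41   i=2: 560   i=3: 1043
  i=4: 1244   i=5: 669   i=6: 225   i=7: 1046
  i=8: 551   i=9: 256
Match at i=9, j=10: k = 9·14 + 10 = 136.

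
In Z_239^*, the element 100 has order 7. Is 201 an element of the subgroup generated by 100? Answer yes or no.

yes

201 ∈ ⟨100⟩ iff 201^7 ≡ 1 (mod 239), since |⟨100⟩| = 7.
201^7 mod 239 = 1.
Since 1 = 1, 201 lies in the subgroup.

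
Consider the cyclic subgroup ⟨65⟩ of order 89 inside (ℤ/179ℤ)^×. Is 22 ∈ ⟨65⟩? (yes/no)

yes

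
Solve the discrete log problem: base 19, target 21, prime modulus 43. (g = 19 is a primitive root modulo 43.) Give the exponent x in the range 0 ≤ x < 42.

Successive powers of 19 modulo 43:
  19^0=1  19^1=19  19^2=17  19^3=22  19^4=31  19^5=30
  19^6=11  19^7=37  19^8=15  19^9=27  19^10=40  19^11=29
  19^12=35  19^13=20  19^14=36  19^15=39  19^16=10  19^17=18
  19^18=41  19^19=5  19^20=9  19^21=42  19^22=24  19^23=26
  19^24=21
So 19^24 ≡ 21 (mod 43), giving x = 24.

24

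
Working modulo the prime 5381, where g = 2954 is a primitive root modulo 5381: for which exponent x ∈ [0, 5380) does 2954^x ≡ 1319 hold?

2574

Baby-step giant-step with m = ceil(sqrt(5380)) = 74.
Baby table (2954^j mod 5381 for j=0..73):
  0:1  1:2954  2:3515  3:3361  4:449  5:2620  6:1602  7:2409
  8:2504  9:3322  10:3625  11:60  12:5048  13:1041  14:2563  15:35
  16:1151  17:4643  18:4634  19:4953  20:223  21:2260  22:3600  23:1544
  24:3269  25:3112  26:2100  27:4488  28:4149  29:3609  30:1225  31:2618
  32:1075  33:760  34:1163  35:2424  36:3766  37:2237  38:230  39:1414
  40:1300  41:3547  42:1031  43:5309  44:2552  45:5208  46:153  47:5339
  48:5076  49:3038  50:4125  51:2666  52:2961  53:2669  54:1061  55:2452
  56:382  57:3799  58:2861  59:3224  60:4707  61:5355  62:3911  63:87
  64:4091  65:4469  66:1833  67:1396  68:1938  69:4849  70:5105  71:2608
  72:3821  73:3277
Giant step factor: 2954^(-74) ≡ 1504 (mod 5381).
Scan 1319·1504^i mod 5381 for i = 0, 1, …:
  i=0: 1319   i=1: 3568   i=2: 1415   i=3: 2665
  i=4: 4696   i=5: 2912   i=6: 4895   i=7: 872
  i=8: 3905   i=9: 2449     …   i=33: 2145
  i=34: 2861
Match at i=34, j=58: x = 34·74 + 58 = 2574.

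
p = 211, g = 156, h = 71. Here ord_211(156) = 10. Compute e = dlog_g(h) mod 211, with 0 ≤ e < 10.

2

Successive powers of 156 modulo 211:
  156^0=1  156^1=156  156^2=71
So 156^2 ≡ 71 (mod 211), giving e = 2.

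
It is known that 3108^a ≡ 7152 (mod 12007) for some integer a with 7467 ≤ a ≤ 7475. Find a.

Compute 3108^7467 mod 12007 = 4297, then multiply by 3108 repeatedly:
  3108^7467=4297  3108^7468=3292  3108^7469=1572  3108^7470=10934  3108^7471=3062
  3108^7472=7152
Found 7152 at exponent 7472.

7472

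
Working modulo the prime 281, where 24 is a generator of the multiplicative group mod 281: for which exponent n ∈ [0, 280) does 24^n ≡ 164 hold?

267

Baby-step giant-step with m = ceil(sqrt(280)) = 17.
Baby table (24^j mod 281 for j=0..16):
  0:1  1:24  2:14  3:55  4:196  5:208  6:215  7:102
  8:200  9:23  10:271  11:41  12:141  13:12  14:7  15:168
  16:98
Giant step factor: 24^(-17) ≡ 127 (mod 281).
Scan 164·127^i mod 281 for i = 0, 1, …:
  i=0: 164   i=1: 34   i=2: 103   i=3: 155
  i=4: 15   i=5: 219   i=6: 275   i=7: 81
  i=8: 171   i=9: 80     …   i=14: 52
  i=15: 141
Match at i=15, j=12: n = 15·17 + 12 = 267.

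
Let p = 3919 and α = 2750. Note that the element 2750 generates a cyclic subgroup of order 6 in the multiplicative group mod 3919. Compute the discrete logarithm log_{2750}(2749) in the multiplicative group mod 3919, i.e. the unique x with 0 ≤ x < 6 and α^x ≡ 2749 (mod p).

Successive powers of 2750 modulo 3919:
  2750^0=1  2750^1=2750  2750^2=2749
So 2750^2 ≡ 2749 (mod 3919), giving x = 2.

2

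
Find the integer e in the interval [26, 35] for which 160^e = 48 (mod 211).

31

Compute 160^26 mod 211 = 136, then multiply by 160 repeatedly:
  160^26=136  160^27=27  160^28=100  160^29=175  160^30=148
  160^31=48
Found 48 at exponent 31.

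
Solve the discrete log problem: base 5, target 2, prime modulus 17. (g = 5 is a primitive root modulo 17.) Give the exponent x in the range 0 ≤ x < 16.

6

Successive powers of 5 modulo 17:
  5^0=1  5^1=5  5^2=8  5^3=6  5^4=13  5^5=14
  5^6=2
So 5^6 ≡ 2 (mod 17), giving x = 6.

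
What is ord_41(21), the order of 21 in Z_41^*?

The order of 21 must divide p − 1 = 40 = 2^3 · 5.
Divisors: 1, 2, 4, 5, 8, 10, 20, 40.
Check each in increasing order: 21^1 ≡ 21;  21^2 ≡ 31;  21^4 ≡ 18;  21^5 ≡ 9;  21^8 ≡ 37;  21^10 ≡ 40;  21^20 ≡ 1.
Smallest exponent giving 1 is 20.

20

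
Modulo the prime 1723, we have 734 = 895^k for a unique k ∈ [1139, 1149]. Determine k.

1143

Compute 895^1139 mod 1723 = 712, then multiply by 895 repeatedly:
  895^1139=712  895^1140=1453  895^1141=1293  895^1142=1102  895^1143=734
Found 734 at exponent 1143.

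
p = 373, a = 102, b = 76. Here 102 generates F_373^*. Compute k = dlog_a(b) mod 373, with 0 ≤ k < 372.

49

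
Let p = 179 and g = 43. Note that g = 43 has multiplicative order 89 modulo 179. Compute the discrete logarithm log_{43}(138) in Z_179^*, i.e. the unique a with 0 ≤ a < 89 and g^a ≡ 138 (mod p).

Baby-step giant-step with m = ceil(sqrt(89)) = 10.
Baby table (43^j mod 179 for j=0..9):
  0:1  1:43  2:59  3:31  4:80  5:39  6:66  7:153
  8:135  9:77
Giant step factor: 43^(-10) ≡ 177 (mod 179).
Scan 138·177^i mod 179 for i = 0, 1, …:
  i=0: 138   i=1: 82   i=2: 15   i=3: 149
  i=4: 60   i=5: 59
Match at i=5, j=2: a = 5·10 + 2 = 52.

52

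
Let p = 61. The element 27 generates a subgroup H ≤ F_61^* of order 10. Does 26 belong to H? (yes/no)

⟨27⟩ has order 10; its elements mod 61 are {1, 3, 9, 20, 27, 34, 41, 52, 58, 60}.
26 is not in this set.

no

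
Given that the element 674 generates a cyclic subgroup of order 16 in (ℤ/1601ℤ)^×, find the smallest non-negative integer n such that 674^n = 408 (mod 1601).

10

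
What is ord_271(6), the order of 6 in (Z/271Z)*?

270

The order of 6 must divide p − 1 = 270 = 2 · 3^3 · 5.
Divisors: 1, 2, 3, 5, 6, 9, 10, 15, 18, 27, 30, 45, 54, 90, 135, 270.
Check each in increasing order: 6^1 ≡ 6;  6^2 ≡ 36;  6^3 ≡ 216;  6^5 ≡ 188;  6^6 ≡ 44;  6^9 ≡ 19;  6^10 ≡ 114;  6^15 ≡ 23;  6^18 ≡ 90;  6^27 ≡ 84;  6^30 ≡ 258;  6^45 ≡ 243;  6^54 ≡ 10;  6^90 ≡ 242;  6^135 ≡ 270;  6^270 ≡ 1.
Smallest exponent giving 1 is 270.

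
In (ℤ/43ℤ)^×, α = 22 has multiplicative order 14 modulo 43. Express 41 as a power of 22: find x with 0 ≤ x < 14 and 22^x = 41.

Successive powers of 22 modulo 43:
  22^0=1  22^1=22  22^2=11  22^3=27  22^4=35  22^5=39
  22^6=41
So 22^6 ≡ 41 (mod 43), giving x = 6.

6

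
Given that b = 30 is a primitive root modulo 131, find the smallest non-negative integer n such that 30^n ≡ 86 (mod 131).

95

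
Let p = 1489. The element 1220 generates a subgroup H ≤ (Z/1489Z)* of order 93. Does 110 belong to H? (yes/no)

110 ∈ ⟨1220⟩ iff 110^93 ≡ 1 (mod 1489), since |⟨1220⟩| = 93.
110^93 mod 1489 = 1.
Since 1 = 1, 110 lies in the subgroup.

yes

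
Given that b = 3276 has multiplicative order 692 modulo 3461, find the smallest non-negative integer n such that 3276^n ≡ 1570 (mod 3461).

372

Baby-step giant-step with m = ceil(sqrt(692)) = 27.
Baby table (3276^j mod 3461 for j=0..26):
  0:1  1:3276  2:3076  3:2005  4:2863  5:3339  6:1804  7:1977
  8:1121  9:275  10:1040  11:1416  12:1076  13:1678  14:1060  15:1177
  16:298  17:246  18:2944  19:2198  20:1768  21:1715  22:1137  23:776
  24:1802  25:2347  26:1891
Giant step factor: 3276^(-27) ≡ 3221 (mod 3461).
Scan 1570·3221^i mod 3461 for i = 0, 1, …:
  i=0: 1570   i=1: 449   i=2: 2992   i=3: 1808
  i=4: 2166   i=5: 2771   i=6: 2933   i=7: 2124
  i=8: 2468   i=9: 2972   i=10: 3147   i=11: 2679
  i=12: 786   i=13: 1715
Match at i=13, j=21: n = 13·27 + 21 = 372.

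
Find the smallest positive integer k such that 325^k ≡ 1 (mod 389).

The order of 325 must divide p − 1 = 388 = 2^2 · 97.
Divisors: 1, 2, 4, 97, 194, 388.
Check each in increasing order: 325^1 ≡ 325;  325^2 ≡ 206;  325^4 ≡ 35;  325^97 ≡ 1.
Smallest exponent giving 1 is 97.

97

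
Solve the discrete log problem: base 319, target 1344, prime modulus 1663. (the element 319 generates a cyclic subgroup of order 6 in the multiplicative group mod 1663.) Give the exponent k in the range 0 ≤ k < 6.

4

Successive powers of 319 modulo 1663:
  319^0=1  319^1=319  319^2=318  319^3=1662  319^4=1344
So 319^4 ≡ 1344 (mod 1663), giving k = 4.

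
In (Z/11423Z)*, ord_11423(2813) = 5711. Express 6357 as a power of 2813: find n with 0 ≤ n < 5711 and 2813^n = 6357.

Baby-step giant-step with m = ceil(sqrt(5711)) = 76.
Baby table (2813^j mod 11423 for j=0..75):
  0:1  1:2813  2:8253  3:4153  4:8083  5:5709  6:10102  7:7925
  8:6752  9:8350  10:2862  11:9014  12:8745  13:5966  14:1971  15:4268
  16:311  17:6695  18:7931  19:784  20:753  21:4934  22:397  23:8730
  24:9463  25:3829  26:10511  27:4719  28:1021  29:4900  30:7562  31:2280
  32:5337  33:3159  34:10596  35:3941  36:5723  37:3792  38:9237  39:7779
  40:7282  41:2827  42:1943  43:5465  44:9110  45:4641  46:10067  47:854
  48:3472  49:71  50:5532  51:3390  52:9288  53:2743  54:5534  55:9016
  56:2948  57:11049  58:10277  59:9011  60:306  61:4053  62:935  63:2865
  64:6030  65:10658  66:7002  67:3374  68:9972  69:7771  70:7624  71:5341
  72:2988  73:9339  74:9130  75:3786
Giant step factor: 2813^(-76) ≡ 8901 (mod 11423).
Scan 6357·8901^i mod 11423 for i = 0, 1, …:
  i=0: 6357   i=1: 5538   i=2: 3493   i=3: 9210
  i=4: 6762   i=5: 775   i=6: 10206   i=7: 7910
  i=8: 6961   i=9: 1509     …   i=42: 11056
  i=43: 311
Match at i=43, j=16: n = 43·76 + 16 = 3284.

3284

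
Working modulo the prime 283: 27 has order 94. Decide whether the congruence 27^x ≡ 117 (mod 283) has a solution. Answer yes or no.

no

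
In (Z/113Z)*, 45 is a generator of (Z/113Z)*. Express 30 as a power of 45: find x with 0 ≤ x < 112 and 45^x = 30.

Baby-step giant-step with m = ceil(sqrt(112)) = 11.
Baby table (45^j mod 113 for j=0..10):
  0:1  1:45  2:104  3:47  4:81  5:29  6:62  7:78
  8:7  9:89  10:50
Giant step factor: 45^(-11) ≡ 79 (mod 113).
Scan 30·79^i mod 113 for i = 0, 1, …:
  i=0: 30   i=1: 110   i=2: 102   i=3: 35
  i=4: 53   i=5: 6   i=6: 22   i=7: 43
  i=8: 7
Match at i=8, j=8: x = 8·11 + 8 = 96.

96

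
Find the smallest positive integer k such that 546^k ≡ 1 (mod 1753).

The order of 546 must divide p − 1 = 1752 = 2^3 · 3 · 73.
Divisors: 1, 2, 3, 4, 6, 8, 12, 24, 73, 146, 219, 292, 438, 584, 876, 1752.
Check each in increasing order: 546^1 ≡ 546;  546^2 ≡ 106;  546^3 ≡ 27;  546^4 ≡ 718;  546^6 ≡ 729;  546^8 ≡ 142;  546^12 ≡ 282;  546^24 ≡ 639;  546^73 ≡ 996;  546^146 ≡ 1571;  546^219 ≡ 1040;  546^292 ≡ 1570;  546^438 ≡ 1752;  546^584 ≡ 182;  546^876 ≡ 1.
Smallest exponent giving 1 is 876.

876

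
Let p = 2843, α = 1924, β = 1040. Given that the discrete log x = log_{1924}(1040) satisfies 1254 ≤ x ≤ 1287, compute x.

1269

Compute 1924^1254 mod 2843 = 647, then multiply by 1924 repeatedly:
  1924^1254=647  1924^1255=2437  1924^1256=681  1924^1257=2464  1924^1258=1455
  1924^1259=1908  1924^1260=679  1924^1261=1459  1924^1262=1075  1924^1263=1439
  1924^1264=2397  1924^1265=482  1924^1266=550  1924^1267=604  1924^1268=2152
  1924^1269=1040
Found 1040 at exponent 1269.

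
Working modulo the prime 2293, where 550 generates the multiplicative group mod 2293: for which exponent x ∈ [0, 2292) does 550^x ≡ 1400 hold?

1813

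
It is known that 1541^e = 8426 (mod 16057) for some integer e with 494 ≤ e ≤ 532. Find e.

Compute 1541^494 mod 16057 = 9494, then multiply by 1541 repeatedly:
  1541^494=9494  1541^495=2327  1541^496=5196  1541^497=10650  1541^498=1396
  1541^499=15655  1541^500=6741  1541^501=15059  1541^502=3554  1541^503=1277
  1541^504=8903  1541^505=6845  1541^506=14753  1541^507=13718  1541^508=8426
Found 8426 at exponent 508.

508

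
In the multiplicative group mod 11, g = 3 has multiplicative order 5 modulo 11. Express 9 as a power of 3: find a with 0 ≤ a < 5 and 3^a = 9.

Successive powers of 3 modulo 11:
  3^0=1  3^1=3  3^2=9
So 3^2 ≡ 9 (mod 11), giving a = 2.

2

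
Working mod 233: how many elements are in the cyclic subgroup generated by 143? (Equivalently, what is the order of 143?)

232

The order of 143 must divide p − 1 = 232 = 2^3 · 29.
Divisors: 1, 2, 4, 8, 29, 58, 116, 232.
Check each in increasing order: 143^1 ≡ 143;  143^2 ≡ 178;  143^4 ≡ 229;  143^8 ≡ 16;  143^29 ≡ 136;  143^58 ≡ 89;  143^116 ≡ 232;  143^232 ≡ 1.
Smallest exponent giving 1 is 232.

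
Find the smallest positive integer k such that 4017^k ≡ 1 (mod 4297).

The order of 4017 must divide p − 1 = 4296 = 2^3 · 3 · 179.
Divisors: 1, 2, 3, 4, 6, 8, 12, 24, 179, 358, 537, 716, 1074, 1432, 2148, 4296.
Check each in increasing order: 4017^1 ≡ 4017;  4017^2 ≡ 1054;  4017^3 ≡ 1373;  4017^4 ≡ 2290;  4017^6 ≡ 3043;  4017^8 ≡ 1760;  4017^12 ≡ 4111;  4017^24 ≡ 220;  4017^179 ≡ 1972;  4017^358 ≡ 4296;  4017^537 ≡ 2325;  4017^716 ≡ 1.
Smallest exponent giving 1 is 716.

716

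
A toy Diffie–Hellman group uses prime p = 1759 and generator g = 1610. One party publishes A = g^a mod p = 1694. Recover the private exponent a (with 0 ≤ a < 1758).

Baby-step giant-step with m = ceil(sqrt(1758)) = 42.
Baby table (1610^j mod 1759 for j=0..41):
  0:1  1:1610  2:1093  3:730  4:288  5:1063  6:1682  7:919
  8:271  9:78  10:691  11:822  12:652  13:1356  14:241  15:1030
  16:1322  17:30  18:807  19:1128  20:792  21:1604  22:228  23:1208
  24:1185  25:1094  26:581  27:1381  28:34  29:211  30:223  31:194
  32:997  33:962  34:900  35:1343  36:419  37:893  38:627  39:1563
  40:1060  41:370
Giant step factor: 1610^(-42) ≡ 1639 (mod 1759).
Scan 1694·1639^i mod 1759 for i = 0, 1, …:
  i=0: 1694   i=1: 764   i=2: 1547   i=3: 814
  i=4: 824   i=5: 1383   i=6: 1145   i=7: 1561
  i=8: 893
Match at i=8, j=37: a = 8·42 + 37 = 373.

373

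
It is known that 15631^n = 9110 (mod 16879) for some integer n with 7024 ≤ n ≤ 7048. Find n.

Compute 15631^7024 mod 16879 = 2213, then multiply by 15631 repeatedly:
  15631^7024=2213  15631^7025=6332  15631^7026=13915  15631^7027=2571  15631^7028=15281
  15631^7029=2582  15631^7030=1553  15631^7031=2941  15631^7032=9254  15631^7033=13123
  15631^7034=12005  15631^7035=6312  15631^7036=5117  15631^7037=11125  15631^7038=7417
  15631^7039=10155  15631^7040=2689  15631^7041=3049  15631^7042=9502  15631^7043=7441
  15631^7044=13961  15631^7045=12679  15631^7046=9110
Found 9110 at exponent 7046.

7046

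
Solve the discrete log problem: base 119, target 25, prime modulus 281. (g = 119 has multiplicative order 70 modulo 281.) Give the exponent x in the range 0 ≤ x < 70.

59

Baby-step giant-step with m = ceil(sqrt(70)) = 9.
Baby table (119^j mod 281 for j=0..8):
  0:1  1:119  2:111  3:2  4:238  5:222  6:4  7:195
  8:163
Giant step factor: 119^(-9) ≡ 246 (mod 281).
Scan 25·246^i mod 281 for i = 0, 1, …:
  i=0: 25   i=1: 249   i=2: 277   i=3: 140
  i=4: 158   i=5: 90   i=6: 222
Match at i=6, j=5: x = 6·9 + 5 = 59.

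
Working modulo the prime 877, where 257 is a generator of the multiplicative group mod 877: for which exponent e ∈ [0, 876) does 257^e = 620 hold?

439

Baby-step giant-step with m = ceil(sqrt(876)) = 30.
Baby table (257^j mod 877 for j=0..29):
  0:1  1:257  2:274  3:258  4:531  5:532  6:789  7:186
  8:444  9:98  10:630  11:542  12:728  13:295  14:393  15:146
  16:688  17:539  18:834  19:350  20:496  21:307  22:846  23:803
  24:276  25:772  26:202  27:171  28:97  29:373
Giant step factor: 257^(-30) ≡ 36 (mod 877).
Scan 620·36^i mod 877 for i = 0, 1, …:
  i=0: 620   i=1: 395   i=2: 188   i=3: 629
  i=4: 719   i=5: 451   i=6: 450   i=7: 414
  i=8: 872   i=9: 697     …   i=13: 838
  i=14: 350
Match at i=14, j=19: e = 14·30 + 19 = 439.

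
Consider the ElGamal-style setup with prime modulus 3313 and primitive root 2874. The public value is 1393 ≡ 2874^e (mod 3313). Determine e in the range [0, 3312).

Baby-step giant-step with m = ceil(sqrt(3312)) = 58.
Baby table (2874^j mod 3313 for j=0..57):
  0:1  1:2874  2:567  3:2875  4:128  5:129  6:3003  7:257
  8:3132  9:3260  10:76  11:3079  12:23  13:3155  14:3102  15:3178
  16:2944  17:2967  18:2809  19:2598  20:2463  21:2094  22:1748  23:1244
  24:529  25:2992  26:1773  27:208  28:1452  29:1981  30:1660  31:120
  32:328  33:1780  34:448  35:2108  36:2228  37:2556  38:1023  39:1471
  40:266  41:2494  42:1737  43:2760  44:918  45:1184  46:365  47:2102
  48:1549  49:2467  50:338  51:703  52:2805  53:1041  54:195  55:533
  56:1236  57:728
Giant step factor: 2874^(-58) ≡ 2886 (mod 3313).
Scan 1393·2886^i mod 3313 for i = 0, 1, …:
  i=0: 1393   i=1: 1529   i=2: 3091   i=3: 2030
  i=4: 1196   i=5: 2823   i=6: 511   i=7: 461
  i=8: 1933   i=9: 2859   i=10: 1704   i=11: 1252
  i=12: 2102
Match at i=12, j=47: e = 12·58 + 47 = 743.

743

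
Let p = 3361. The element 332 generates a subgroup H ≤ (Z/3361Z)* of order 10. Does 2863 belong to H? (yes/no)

no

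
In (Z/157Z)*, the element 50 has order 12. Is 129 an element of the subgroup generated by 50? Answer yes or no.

yes

⟨50⟩ has order 12; its elements mod 157 are {1, 12, 13, 22, 28, 50, 107, 129, 135, 144, 145, 156}.
129 is in this set.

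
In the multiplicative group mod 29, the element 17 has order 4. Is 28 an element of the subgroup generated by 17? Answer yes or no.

yes

⟨17⟩ has order 4; its elements mod 29 are {1, 12, 17, 28}.
28 is in this set.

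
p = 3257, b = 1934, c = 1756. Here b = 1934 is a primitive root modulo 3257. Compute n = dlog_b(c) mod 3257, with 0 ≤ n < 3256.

Baby-step giant-step with m = ceil(sqrt(3256)) = 58.
Baby table (1934^j mod 3257 for j=0..57):
  0:1  1:1934  2:1320  3:2649  4:3162  5:1919  6:1623  7:2391
  8:2511  9:87  10:2151  11:845  12:2473  13:1506  14:846  15:1150
  16:2826  17:238  18:1055  19:1488  20:1861  21:189  22:742  23:1948
  24:2340  25:1587  26:1164  27:589  28:2433  29:2314  30:158  31:2671
  32:112  33:1646  34:1275  35:301  36:2388  37:3223  38:2641  39:718
  40:1130  41:3230  42:3151  43:187  44:131  45:2565  46:299  47:1777
  48:583  49:600  50:908  51:549  52:3241  53:1626  54:1679  55:3214
  56:1520  57:1866
Giant step factor: 1934^(-58) ≡ 3220 (mod 3257).
Scan 1756·3220^i mod 3257 for i = 0, 1, …:
  i=0: 1756   i=1: 168   i=2: 298   i=3: 2002
  i=4: 837   i=5: 1601   i=6: 2646   i=7: 3065
  i=8: 590   i=9: 969   i=10: 3231   i=11: 962
  i=12: 233   i=13: 1150
Match at i=13, j=15: n = 13·58 + 15 = 769.

769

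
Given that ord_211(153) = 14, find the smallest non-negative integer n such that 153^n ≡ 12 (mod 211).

9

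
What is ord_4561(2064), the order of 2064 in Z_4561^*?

4560

The order of 2064 must divide p − 1 = 4560 = 2^4 · 3 · 5 · 19.
Divisors: 1, 2, 3, 4, 5, 6, 8, 10, 12, 15, 16, 19, 20, 24, 30, 38, 40, 48, 57, 60, 76, 80, 95, 114, 120, 152, 190, 228, 240, 285, 304, 380, 456, 570, 760, 912, 1140, 1520, 2280, 4560.
Check each in increasing order: 2064^1 ≡ 2064;  2064^2 ≡ 122;  2064^3 ≡ 953;  2064^4 ≡ 1201;  2064^5 ≡ 2241;  2064^6 ≡ 570;  2064^8 ≡ 1125;  2064^10 ≡ 420;  2064^12 ≡ 1069;  2064^15 ≡ 1654;  2064^16 ≡ 2228;  2064^19 ≡ 2419;  2064^20 ≡ 3082;  2064^24 ≡ 2511;  2064^30 ≡ 3677;  2064^38 ≡ 4359;  2064^40 ≡ 2722;  2064^48 ≡ 1819;  2064^57 ≡ 3950;  2064^60 ≡ 1525;  2064^76 ≡ 4316;  2064^80 ≡ 2220;  2064^95 ≡ 275;  2064^114 ≡ 3880;  2064^120 ≡ 4076;  2064^152 ≡ 732;  2064^190 ≡ 2649;  2064^228 ≡ 3100;  2064^240 ≡ 2614;  2064^285 ≡ 3276;  2064^304 ≡ 2187;  2064^380 ≡ 2383;  2064^456 ≡ 4534;  2064^570 ≡ 143;  2064^760 ≡ 244;  2064^912 ≡ 729;  2064^1140 ≡ 2205;  2064^1520 ≡ 243;  2064^2280 ≡ 4560;  2064^4560 ≡ 1.
Smallest exponent giving 1 is 4560.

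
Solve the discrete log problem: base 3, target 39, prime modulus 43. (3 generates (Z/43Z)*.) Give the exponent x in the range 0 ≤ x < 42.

33

Baby-step giant-step with m = ceil(sqrt(42)) = 7.
Baby table (3^j mod 43 for j=0..6):
  0:1  1:3  2:9  3:27  4:38  5:28  6:41
Giant step factor: 3^(-7) ≡ 7 (mod 43).
Scan 39·7^i mod 43 for i = 0, 1, …:
  i=0: 39   i=1: 15   i=2: 19   i=3: 4
  i=4: 28
Match at i=4, j=5: x = 4·7 + 5 = 33.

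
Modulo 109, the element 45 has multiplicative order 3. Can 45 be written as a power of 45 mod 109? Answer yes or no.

yes

⟨45⟩ has order 3; its elements mod 109 are {1, 45, 63}.
45 is in this set.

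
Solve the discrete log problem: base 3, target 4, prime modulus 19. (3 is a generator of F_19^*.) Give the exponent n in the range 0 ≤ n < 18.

Successive powers of 3 modulo 19:
  3^0=1  3^1=3  3^2=9  3^3=8  3^4=5  3^5=15
  3^6=7  3^7=2  3^8=6  3^9=18  3^10=16  3^11=10
  3^12=11  3^13=14  3^14=4
So 3^14 ≡ 4 (mod 19), giving n = 14.

14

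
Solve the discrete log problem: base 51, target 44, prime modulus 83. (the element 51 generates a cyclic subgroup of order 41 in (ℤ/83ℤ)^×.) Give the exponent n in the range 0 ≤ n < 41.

38

Baby-step giant-step with m = ceil(sqrt(41)) = 7.
Baby table (51^j mod 83 for j=0..6):
  0:1  1:51  2:28  3:17  4:37  5:61  6:40
Giant step factor: 51^(-7) ≡ 64 (mod 83).
Scan 44·64^i mod 83 for i = 0, 1, …:
  i=0: 44   i=1: 77   i=2: 31   i=3: 75
  i=4: 69   i=5: 17
Match at i=5, j=3: n = 5·7 + 3 = 38.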